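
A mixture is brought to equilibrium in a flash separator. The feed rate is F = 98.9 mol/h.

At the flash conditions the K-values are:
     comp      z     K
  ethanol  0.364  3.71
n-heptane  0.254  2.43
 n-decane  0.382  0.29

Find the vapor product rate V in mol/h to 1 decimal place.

V = 67.8 mol/h

Rachford–Rice: g(V/F) = Σ zᵢ(Kᵢ−1)/(1+V/F(Kᵢ−1)) = 0.
Check two-phase: ΣzᵢKᵢ = 2.078 > 1 and Σzᵢ/Kᵢ = 1.520 > 1, so g(0) = 1.078 > 0 and g(1) = -0.520 < 0.
Newton iteration, V/F⁰ = 0.5:
  V/F = 0.500: g = 0.2102, g' = -1.121 → V/F = 0.687
  V/F = 0.687: g = -0.0020, g' = -1.193 → V/F = 0.686
Converged at V/F = 0.686.
Then V = V/F·F = 0.6857·98.9 = 67.8 mol/h and L = F − V = 31.1 mol/h.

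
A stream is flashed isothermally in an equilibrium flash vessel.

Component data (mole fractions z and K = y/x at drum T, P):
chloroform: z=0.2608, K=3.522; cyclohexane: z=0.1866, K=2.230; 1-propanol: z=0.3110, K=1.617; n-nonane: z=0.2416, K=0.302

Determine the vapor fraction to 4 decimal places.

ψ = 0.8816

Let ψ = V/F and solve Σ zᵢ(Kᵢ−1)/(1+ψ(Kᵢ−1)) = 0.
Feasibility: ΣzᵢKᵢ = 1.9105, Σzᵢ/Kᵢ = 1.1501 — both > 1, two phases present.
Newton iteration, ψ⁰ = 0.5:
  ψ = 0.5000: g = 0.32063, g' = -0.7796 → ψ = 0.9113
  ψ = 0.9113: g = -0.03289, g' = -1.1524 → ψ = 0.8827
  ψ = 0.8827: g = -0.00117, g' = -1.0727 → ψ = 0.8816
Converged at ψ = 0.8816.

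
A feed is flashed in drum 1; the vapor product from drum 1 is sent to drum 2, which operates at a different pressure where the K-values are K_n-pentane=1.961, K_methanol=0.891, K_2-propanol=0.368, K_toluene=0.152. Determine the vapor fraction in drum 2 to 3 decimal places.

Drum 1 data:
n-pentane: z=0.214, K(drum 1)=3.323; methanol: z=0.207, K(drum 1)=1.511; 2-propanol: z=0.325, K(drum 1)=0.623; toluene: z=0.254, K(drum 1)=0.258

Drum 1:
Let ψ₁ = V/F and solve Σ zᵢ(Kᵢ−1)/(1+ψ₁(Kᵢ−1)) = 0.
Feasibility: ΣzᵢKᵢ = 1.292, Σzᵢ/Kᵢ = 1.708 — both > 1, two phases present.
Newton–Raphson from ψ₁ = 0.5:
  ψ₁ = 0.500: g = -0.1364, g' = -0.705 → ψ₁ = 0.307
  ψ₁ = 0.307: g = -0.0007, g' = -0.728 → ψ₁ = 0.306
Converged at ψ₁ = 0.306.
Drum-1 compositions:
  n-pentane: x = 0.125, y = 0.416
  methanol: x = 0.179, y = 0.271
  2-propanol: x = 0.367, y = 0.229
  toluene: x = 0.328, y = 0.085
Drum-2 feed = drum-1 vapor: z₂ = (0.4159, 0.2705, 0.2288, 0.0847).
Drum 2:
Let ψ₂ = V/F and solve Σ zᵢ(Kᵢ−1)/(1+ψ₂(Kᵢ−1)) = 0.
Feasibility: ΣzᵢKᵢ = 1.154, Σzᵢ/Kᵢ = 1.695 — both > 1, two phases present.
Iterate (Newton) starting at ψ₂ = 0.5:
  ψ₂ = 0.500: g = -0.0975, g' = -0.558 → ψ₂ = 0.325
  ψ₂ = 0.325: g = -0.0074, g' = -0.487 → ψ₂ = 0.310
Converged at ψ₂ = 0.310.
  n-pentane: x = 0.320, y = 0.628
  methanol: x = 0.280, y = 0.249
  2-propanol: x = 0.285, y = 0.105
  toluene: x = 0.115, y = 0.017

V/F (drum 2) = 0.310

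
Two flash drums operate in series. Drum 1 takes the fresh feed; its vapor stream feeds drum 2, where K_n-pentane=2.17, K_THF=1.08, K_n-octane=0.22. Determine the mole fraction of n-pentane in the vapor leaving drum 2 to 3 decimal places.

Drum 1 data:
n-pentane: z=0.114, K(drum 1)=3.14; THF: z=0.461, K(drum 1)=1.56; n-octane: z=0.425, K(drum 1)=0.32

y_n-pentane (drum 2) = 0.303

Drum 1:
Let ψ₁ = V/F and solve Σ zᵢ(Kᵢ−1)/(1+ψ₁(Kᵢ−1)) = 0.
Check two-phase: ΣzᵢKᵢ = 1.213 > 1 and Σzᵢ/Kᵢ = 1.660 > 1, so g(0) = 0.213 > 0 and g(1) = -0.660 < 0.
Iterate (Newton) starting at ψ₁ = 0.5:
  ψ₁ = 0.500: g = -0.1183, g' = -0.661 → ψ₁ = 0.321
  ψ₁ = 0.321: g = -0.0063, g' = -0.609 → ψ₁ = 0.311
Converged at ψ₁ = 0.311.
Drum-1 compositions:
  n-pentane: x = 0.068, y = 0.215
  THF: x = 0.393, y = 0.613
  n-octane: x = 0.539, y = 0.172
Drum-2 feed = drum-1 vapor: z₂ = (0.2150, 0.6126, 0.1724).
Drum 2:
Iterate (Newton) starting at ψ₂ = 0.59:
  ψ₂ = 0.590: g = -0.0535, g' = -0.467 → ψ₂ = 0.475
  ψ₂ = 0.475: g = -0.0049, g' = -0.390 → ψ₂ = 0.463
Converged at ψ₂ = 0.463.
  n-pentane: x = 0.139, y = 0.303
  THF: x = 0.591, y = 0.638
  n-octane: x = 0.270, y = 0.059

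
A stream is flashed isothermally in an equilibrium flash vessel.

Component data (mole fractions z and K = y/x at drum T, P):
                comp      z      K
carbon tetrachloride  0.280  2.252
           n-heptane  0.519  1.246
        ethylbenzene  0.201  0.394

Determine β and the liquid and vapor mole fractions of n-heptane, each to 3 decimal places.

β = 0.903, x_n-heptane = 0.425, y_n-heptane = 0.529

Newton iteration, β⁰ = 0.5:
  β = 0.500: g = 0.1545, g' = -0.343 → β = 0.951
  β = 0.951: g = -0.0238, g' = -0.523 → β = 0.905
  β = 0.905: g = -0.0010, g' = -0.480 → β = 0.903
Converged at β = 0.903.
Compositions from xᵢ = zᵢ/(1+β(Kᵢ−1)), yᵢ = Kᵢxᵢ:
  carbon tetrachloride: x = 0.131, y = 0.296
  n-heptane: x = 0.425, y = 0.529
  ethylbenzene: x = 0.444, y = 0.175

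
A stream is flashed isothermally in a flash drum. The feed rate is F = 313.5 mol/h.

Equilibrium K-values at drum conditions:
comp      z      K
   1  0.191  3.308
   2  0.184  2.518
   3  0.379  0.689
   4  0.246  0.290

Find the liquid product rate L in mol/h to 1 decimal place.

Let ψ = V/F and solve Σ zᵢ(Kᵢ−1)/(1+ψ(Kᵢ−1)) = 0.
Feasibility: ΣzᵢKᵢ = 1.428, Σzᵢ/Kᵢ = 1.529 — both > 1, two phases present.
Newton–Raphson from ψ = 0.54:
  ψ = 0.540: g = -0.0752, g' = -0.709 → ψ = 0.434
Converged at ψ = 0.434.
Then V = ψ·F = 0.4339·313.5 = 136.0 mol/h and L = F − V = 177.5 mol/h.

L = 177.5 mol/h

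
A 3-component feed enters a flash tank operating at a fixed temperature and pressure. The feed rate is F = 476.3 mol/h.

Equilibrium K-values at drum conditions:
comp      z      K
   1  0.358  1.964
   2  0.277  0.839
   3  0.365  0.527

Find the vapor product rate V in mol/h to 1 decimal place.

V = 172.7 mol/h

Material balance + equilibrium reduce to Σ zᵢ(Kᵢ−1)/(1+β(Kᵢ−1)) = 0.
Feasibility: ΣzᵢKᵢ = 1.128, Σzᵢ/Kᵢ = 1.205 — both > 1, two phases present.
Newton iteration, β⁰ = 0.5:
  β = 0.500: g = -0.0418, g' = -0.300 → β = 0.361
  β = 0.361: g = 0.0005, g' = -0.310 → β = 0.363
Converged at β = 0.363.
Then V = β·F = 0.3625·476.3 = 172.7 mol/h and L = F − V = 303.6 mol/h.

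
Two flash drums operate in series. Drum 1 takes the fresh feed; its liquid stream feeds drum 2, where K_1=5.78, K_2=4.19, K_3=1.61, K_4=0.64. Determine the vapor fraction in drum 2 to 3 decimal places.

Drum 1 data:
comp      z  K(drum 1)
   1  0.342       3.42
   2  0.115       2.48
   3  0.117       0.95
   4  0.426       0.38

Drum 1:
Iterate (Newton) starting at ψ₁ = 0.5:
  ψ₁ = 0.500: g = 0.0835, g' = -0.838 → ψ₁ = 0.600
  ψ₁ = 0.600: g = 0.0013, g' = -0.819 → ψ₁ = 0.601
Converged at ψ₁ = 0.601.
Drum-1 compositions:
  1: x = 0.139, y = 0.476
  2: x = 0.061, y = 0.151
  3: x = 0.121, y = 0.115
  4: x = 0.679, y = 0.258
Drum-2 feed = drum-1 liquid: z₂ = (0.1393, 0.0608, 0.1206, 0.6792).
Drum 2:
Newton–Raphson from ψ₂ = 0.5:
  ψ₂ = 0.500: g = 0.0294, g' = -0.526 → ψ₂ = 0.556
  ψ₂ = 0.556: g = 0.0013, g' = -0.481 → ψ₂ = 0.559
Converged at ψ₂ = 0.559.
  1: x = 0.038, y = 0.219
  2: x = 0.022, y = 0.092
  3: x = 0.090, y = 0.145
  4: x = 0.850, y = 0.544

V/F (drum 2) = 0.559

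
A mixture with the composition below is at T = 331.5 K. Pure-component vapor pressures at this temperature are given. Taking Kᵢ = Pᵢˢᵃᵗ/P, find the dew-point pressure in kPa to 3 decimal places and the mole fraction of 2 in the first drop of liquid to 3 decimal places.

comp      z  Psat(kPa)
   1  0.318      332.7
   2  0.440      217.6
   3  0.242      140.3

Pdew = 212.642 kPa, x_2 = 0.430

At the dew point ψ → 1, so Σzᵢ/Kᵢ = 1 with Kᵢ = Pᵢˢᵃᵗ/P ⇒ 1/P = Σzᵢ/Pᵢˢᵃᵗ.
1/P = 0.318/332.7 + 0.440/217.6 + 0.242/140.3 = 0.004703 ⇒ P = 212.642 kPa
xᵢ = zᵢP/Pᵢˢᵃᵗ ⇒ x_2 = 0.440·212.642/217.6 = 0.430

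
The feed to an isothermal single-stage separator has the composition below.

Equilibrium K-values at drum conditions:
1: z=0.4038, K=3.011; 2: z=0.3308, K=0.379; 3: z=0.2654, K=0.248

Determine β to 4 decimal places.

Rachford–Rice: g(β) = Σ zᵢ(Kᵢ−1)/(1+β(Kᵢ−1)) = 0.
Check two-phase: ΣzᵢKᵢ = 1.4070 > 1 and Σzᵢ/Kᵢ = 2.0771 > 1, so g(0) = 0.4070 > 0 and g(1) = -1.0771 < 0.
Iterate (Newton) starting at β = 0.69:
  β = 0.6900: g = -0.43416, g' = -1.3254 → β = 0.3624
  β = 0.3624: g = -0.06975, g' = -1.0424 → β = 0.2955
  β = 0.2955: g = 0.00113, g' = -1.0819 → β = 0.2966
Converged at β = 0.2966.

β = 0.2966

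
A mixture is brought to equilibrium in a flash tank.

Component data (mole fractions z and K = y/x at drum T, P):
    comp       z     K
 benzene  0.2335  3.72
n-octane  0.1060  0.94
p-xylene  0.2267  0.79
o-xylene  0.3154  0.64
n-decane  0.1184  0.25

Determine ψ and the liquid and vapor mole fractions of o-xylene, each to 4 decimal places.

ψ = 0.3773, x_o-xylene = 0.3650, y_o-xylene = 0.2336

Material balance + equilibrium reduce to Σ zᵢ(Kᵢ−1)/(1+ψ(Kᵢ−1)) = 0.
Feasibility: ΣzᵢKᵢ = 1.3788, Σzᵢ/Kᵢ = 1.4289 — both > 1, two phases present.
Iterate (Newton) starting at ψ = 0.61:
  ψ = 0.6100: g = -0.13155, g' = -0.5513 → ψ = 0.3714
  ψ = 0.3714: g = 0.00367, g' = -0.6221 → ψ = 0.3773
Converged at ψ = 0.3773.
Compositions from xᵢ = zᵢ/(1+ψ(Kᵢ−1)), yᵢ = Kᵢxᵢ:
  benzene: x = 0.1152, y = 0.4287
  n-octane: x = 0.1085, y = 0.1019
  p-xylene: x = 0.2462, y = 0.1945
  o-xylene: x = 0.3650, y = 0.2336
  n-decane: x = 0.1651, y = 0.0413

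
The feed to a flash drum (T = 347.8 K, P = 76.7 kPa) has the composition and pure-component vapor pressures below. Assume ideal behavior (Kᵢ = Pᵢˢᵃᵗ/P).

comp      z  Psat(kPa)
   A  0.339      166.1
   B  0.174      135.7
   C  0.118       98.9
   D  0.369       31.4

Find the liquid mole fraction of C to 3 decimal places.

Raoult's law: Kᵢ = Pᵢˢᵃᵗ/P = Pᵢˢᵃᵗ/76.7.
  K_A = 166.1/76.7 = 2.16558, K_B = 135.7/76.7 = 1.76923, K_C = 98.9/76.7 = 1.28944, K_D = 31.4/76.7 = 0.40939
Rachford–Rice: g(ψ) = Σ zᵢ(Kᵢ−1)/(1+ψ(Kᵢ−1)) = 0.
Feasibility: ΣzᵢKᵢ = 1.345, Σzᵢ/Kᵢ = 1.248 — both > 1, two phases present.
Iterate (Newton) starting at ψ = 0.56:
  ψ = 0.560: g = 0.0364, g' = -0.514 → ψ = 0.631
  ψ = 0.631: g = -0.0006, g' = -0.534 → ψ = 0.630
Converged at ψ = 0.630.
Compositions from xᵢ = zᵢ/(1+ψ(Kᵢ−1)), yᵢ = Kᵢxᵢ:
  A: x = 0.196, y = 0.423
  B: x = 0.117, y = 0.207
  C: x = 0.100, y = 0.129
  D: x = 0.587, y = 0.240

x_C = 0.100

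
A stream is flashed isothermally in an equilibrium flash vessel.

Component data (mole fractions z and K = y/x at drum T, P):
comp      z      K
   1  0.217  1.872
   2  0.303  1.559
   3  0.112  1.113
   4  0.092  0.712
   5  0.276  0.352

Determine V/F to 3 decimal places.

V/F = 0.451

Rachford–Rice: g(V/F) = Σ zᵢ(Kᵢ−1)/(1+V/F(Kᵢ−1)) = 0.
g(0) = ΣzᵢKᵢ − 1 = 0.166 and g(1) = 1 − Σzᵢ/Kᵢ = -0.324, so a root lies in (0, 1).
Iterate (Newton) starting at V/F = 0.5:
  V/F = 0.500: g = -0.0194, g' = -0.403 → V/F = 0.452
  V/F = 0.452: g = -0.0004, g' = -0.388 → V/F = 0.451
Converged at V/F = 0.451.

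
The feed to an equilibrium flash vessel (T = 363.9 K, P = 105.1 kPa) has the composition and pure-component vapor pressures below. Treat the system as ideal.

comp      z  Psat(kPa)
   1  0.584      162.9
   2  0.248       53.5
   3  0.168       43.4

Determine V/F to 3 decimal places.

Raoult's law: Kᵢ = Pᵢˢᵃᵗ/P = Pᵢˢᵃᵗ/105.1.
  K_1 = 162.9/105.1 = 1.54995, K_2 = 53.5/105.1 = 0.50904, K_3 = 43.4/105.1 = 0.41294
Rachford–Rice: g(V/F) = Σ zᵢ(Kᵢ−1)/(1+V/F(Kᵢ−1)) = 0.
Feasibility: ΣzᵢKᵢ = 1.101, Σzᵢ/Kᵢ = 1.271 — both > 1, two phases present.
Newton–Raphson from V/F = 0.56:
  V/F = 0.560: g = -0.0693, g' = -0.345 → V/F = 0.359
  V/F = 0.359: g = -0.0047, g' = -0.304 → V/F = 0.344
Converged at V/F = 0.344.

V/F = 0.344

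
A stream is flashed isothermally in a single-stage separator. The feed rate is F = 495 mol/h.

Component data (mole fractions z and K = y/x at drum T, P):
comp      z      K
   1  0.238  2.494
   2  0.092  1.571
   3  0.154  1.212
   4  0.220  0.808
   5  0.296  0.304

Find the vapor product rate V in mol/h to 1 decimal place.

Rachford–Rice: g(ψ) = Σ zᵢ(Kᵢ−1)/(1+ψ(Kᵢ−1)) = 0.
g(0) = ΣzᵢKᵢ − 1 = 0.192 and g(1) = 1 − Σzᵢ/Kᵢ = -0.527, so a root lies in (0, 1).
Iterate (Newton) starting at ψ = 0.5:
  ψ = 0.500: g = -0.0888, g' = -0.545 → ψ = 0.337
  ψ = 0.337: g = -0.0033, g' = -0.516 → ψ = 0.331
Converged at ψ = 0.331.
Then V = ψ·F = 0.3306·495 = 163.7 mol/h and L = F − V = 331.3 mol/h.

V = 163.7 mol/h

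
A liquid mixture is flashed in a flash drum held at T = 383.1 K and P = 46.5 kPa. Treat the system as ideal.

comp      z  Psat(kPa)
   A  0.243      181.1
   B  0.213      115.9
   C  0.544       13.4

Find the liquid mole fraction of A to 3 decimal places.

Raoult's law: Kᵢ = Pᵢˢᵃᵗ/P = Pᵢˢᵃᵗ/46.5.
  K_A = 181.1/46.5 = 3.89462, K_B = 115.9/46.5 = 2.49247, K_C = 13.4/46.5 = 0.28817
Newton iteration, β⁰ = 0.49:
  β = 0.490: g = -0.1202, g' = -1.156 → β = 0.386
Converged at β = 0.386.
Compositions from xᵢ = zᵢ/(1+β(Kᵢ−1)), yᵢ = Kᵢxᵢ:
  A: x = 0.115, y = 0.447
  B: x = 0.135, y = 0.337
  C: x = 0.750, y = 0.216

x_A = 0.115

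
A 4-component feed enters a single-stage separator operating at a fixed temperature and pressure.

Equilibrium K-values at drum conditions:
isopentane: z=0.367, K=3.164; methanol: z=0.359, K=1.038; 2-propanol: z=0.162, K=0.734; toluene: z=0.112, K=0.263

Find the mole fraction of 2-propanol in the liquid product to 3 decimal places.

Material balance + equilibrium reduce to Σ zᵢ(Kᵢ−1)/(1+V/F(Kᵢ−1)) = 0.
g(0) = ΣzᵢKᵢ − 1 = 0.682 and g(1) = 1 − Σzᵢ/Kᵢ = -0.108, so a root lies in (0, 1).
Iterate (Newton) starting at V/F = 0.53:
  V/F = 0.530: g = 0.1977, g' = -0.553 → V/F = 0.888
  V/F = 0.888: g = -0.0100, g' = -0.730 → V/F = 0.874
Converged at V/F = 0.874.
Compositions from xᵢ = zᵢ/(1+V/F(Kᵢ−1)), yᵢ = Kᵢxᵢ:
  isopentane: x = 0.127, y = 0.402
  methanol: x = 0.347, y = 0.361
  2-propanol: x = 0.211, y = 0.155
  toluene: x = 0.315, y = 0.083

x_2-propanol = 0.211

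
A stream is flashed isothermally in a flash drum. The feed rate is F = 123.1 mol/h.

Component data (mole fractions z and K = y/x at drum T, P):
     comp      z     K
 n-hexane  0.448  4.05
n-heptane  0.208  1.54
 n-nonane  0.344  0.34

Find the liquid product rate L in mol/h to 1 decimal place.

L = 25.2 mol/h

Newton iteration, ψ⁰ = 0.55:
  ψ = 0.550: g = 0.2405, g' = -0.987 → ψ = 0.794
  ψ = 0.794: g = 0.0012, g' = -1.047 → ψ = 0.795
Converged at ψ = 0.795.
Then V = ψ·F = 0.7949·123.1 = 97.9 mol/h and L = F − V = 25.2 mol/h.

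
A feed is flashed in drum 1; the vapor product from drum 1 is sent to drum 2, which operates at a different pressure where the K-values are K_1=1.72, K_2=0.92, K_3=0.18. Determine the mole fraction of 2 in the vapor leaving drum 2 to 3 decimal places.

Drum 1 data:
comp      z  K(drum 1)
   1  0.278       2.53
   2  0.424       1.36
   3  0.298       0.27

y_2 (drum 2) = 0.460

Drum 1:
Let ψ₁ = V/F and solve Σ zᵢ(Kᵢ−1)/(1+ψ₁(Kᵢ−1)) = 0.
Feasibility: ΣzᵢKᵢ = 1.360, Σzᵢ/Kᵢ = 1.525 — both > 1, two phases present.
Newton iteration, ψ₁⁰ = 0.41:
  ψ₁ = 0.410: g = 0.0839, g' = -0.611 → ψ₁ = 0.547
  ψ₁ = 0.547: g = -0.0033, g' = -0.672 → ψ₁ = 0.542
Converged at ψ₁ = 0.542.
Drum-1 compositions:
  1: x = 0.152, y = 0.384
  2: x = 0.355, y = 0.482
  3: x = 0.493, y = 0.133
Drum-2 feed = drum-1 vapor: z₂ = (0.3844, 0.4824, 0.1332).
Drum 2:
Material balance + equilibrium reduce to Σ zᵢ(Kᵢ−1)/(1+ψ₂(Kᵢ−1)) = 0.
Check two-phase: ΣzᵢKᵢ = 1.129 > 1 and Σzᵢ/Kᵢ = 1.488 > 1, so g(0) = 0.129 > 0 and g(1) = -0.488 < 0.
Newton iteration, ψ₂⁰ = 0.33:
  ψ₂ = 0.330: g = 0.0342, g' = -0.302 → ψ₂ = 0.443
  ψ₂ = 0.443: g = -0.0019, g' = -0.339 → ψ₂ = 0.438
Converged at ψ₂ = 0.438.
  1: x = 0.292, y = 0.503
  2: x = 0.500, y = 0.460
  3: x = 0.208, y = 0.037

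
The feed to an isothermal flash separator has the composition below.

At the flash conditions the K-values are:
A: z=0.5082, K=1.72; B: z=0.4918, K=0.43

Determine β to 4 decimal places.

Material balance + equilibrium reduce to Σ zᵢ(Kᵢ−1)/(1+β(Kᵢ−1)) = 0.
g(0) = ΣzᵢKᵢ − 1 = 0.0856 and g(1) = 1 − Σzᵢ/Kᵢ = -0.4392, so a root lies in (0, 1).
Binary case is linear: z₁(K₁−1)(1+β(K₂−1)) + z₂(K₂−1)(1+β(K₁−1)) = 0
⇒ β = [z₁(K₁−1)+z₂(K₂−1)] / [−(K₁−1)(K₂−1)] = 0.08558/0.41040 = 0.2085

β = 0.2085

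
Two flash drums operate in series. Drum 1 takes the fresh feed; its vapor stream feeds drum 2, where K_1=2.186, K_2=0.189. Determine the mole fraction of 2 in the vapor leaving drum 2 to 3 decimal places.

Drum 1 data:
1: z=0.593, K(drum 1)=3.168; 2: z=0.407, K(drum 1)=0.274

Drum 1:
Let ψ₁ = V/F and solve Σ zᵢ(Kᵢ−1)/(1+ψ₁(Kᵢ−1)) = 0.
g(0) = ΣzᵢKᵢ − 1 = 0.990 and g(1) = 1 − Σzᵢ/Kᵢ = -0.673, so a root lies in (0, 1).
Iterate (Newton) starting at ψ₁ = 0.5:
  ψ₁ = 0.500: g = 0.1530, g' = -1.170 → ψ₁ = 0.631
  ψ₁ = 0.631: g = -0.0021, g' = -1.227 → ψ₁ = 0.629
Converged at ψ₁ = 0.629.
Drum-1 compositions:
  1: x = 0.251, y = 0.795
  2: x = 0.749, y = 0.205
Drum-2 feed = drum-1 vapor: z₂ = (0.7947, 0.2053).
Drum 2:
Rachford–Rice: g(ψ₂) = Σ zᵢ(Kᵢ−1)/(1+ψ₂(Kᵢ−1)) = 0.
Feasibility: ΣzᵢKᵢ = 1.776, Σzᵢ/Kᵢ = 1.450 — both > 1, two phases present.
Newton iteration, ψ₂⁰ = 0.5:
  ψ₂ = 0.500: g = 0.3117, g' = -0.823 → ψ₂ = 0.879
  ψ₂ = 0.879: g = -0.1182, g' = -1.905 → ψ₂ = 0.817
  ψ₂ = 0.817: g = -0.0145, g' = -1.474 → ψ₂ = 0.807
Converged at ψ₂ = 0.807.
  1: x = 0.406, y = 0.888
  2: x = 0.594, y = 0.112

y_2 (drum 2) = 0.112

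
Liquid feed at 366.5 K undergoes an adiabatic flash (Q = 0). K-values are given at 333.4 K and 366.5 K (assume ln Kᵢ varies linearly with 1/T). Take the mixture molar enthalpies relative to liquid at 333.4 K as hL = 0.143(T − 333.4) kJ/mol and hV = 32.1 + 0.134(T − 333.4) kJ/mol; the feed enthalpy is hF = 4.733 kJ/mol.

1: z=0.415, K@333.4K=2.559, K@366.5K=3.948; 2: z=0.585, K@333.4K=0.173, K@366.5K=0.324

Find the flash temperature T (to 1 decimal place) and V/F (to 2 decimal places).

Adiabatic flash: solve Rachford–Rice at each trial T, then check hF = ψ·hV(T) + (1−ψ)·hL(T).
  T = 333.4 K: K = (2.559, 0.173), RR gives ψ = 0.127, H_out = 4.063 kJ/mol
  T = 366.5 K: K = (3.948, 0.324), RR gives ψ = 0.415, H_out = 17.946 kJ/mol
  T = 349.9 K: K = (3.209, 0.240), RR gives ψ = 0.281, H_out = 11.347 kJ/mol
  T = 341.6 K: K = (2.872, 0.204), RR gives ψ = 0.209, H_out = 7.868 kJ/mol
  T = 337.5 K: K = (2.713, 0.188), RR gives ψ = 0.170, H_out = 6.026 kJ/mol
  T = 335.4 K: K = (2.633, 0.180), RR gives ψ = 0.148, H_out = 5.038 kJ/mol
Linear interpolation between T = 333.4 (H_out = 4.063) and T = 335.4 (H_out = 5.038) on hF = 4.733 gives T ≈ 334.8 K, at which ψ = 0.14.

T = 334.8 K, V/F = 0.14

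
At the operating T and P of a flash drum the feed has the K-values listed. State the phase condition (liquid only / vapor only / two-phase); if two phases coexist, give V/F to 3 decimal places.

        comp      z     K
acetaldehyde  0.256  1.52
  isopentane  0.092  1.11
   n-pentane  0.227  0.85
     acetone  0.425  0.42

liquid only

ΣzᵢKᵢ = 0.863; Σzᵢ/Kᵢ = 1.530.
Since ΣzᵢKᵢ < 1 the mixture is below its bubble point — single liquid phase.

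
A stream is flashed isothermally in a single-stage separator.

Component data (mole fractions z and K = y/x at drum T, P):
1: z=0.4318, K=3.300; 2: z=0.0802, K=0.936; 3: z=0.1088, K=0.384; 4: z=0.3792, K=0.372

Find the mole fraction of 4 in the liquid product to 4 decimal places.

x_4 = 0.5600

Let ψ = V/F and solve Σ zᵢ(Kᵢ−1)/(1+ψ(Kᵢ−1)) = 0.
Check two-phase: ΣzᵢKᵢ = 1.6828 > 1 and Σzᵢ/Kᵢ = 1.5192 > 1, so g(0) = 0.6828 > 0 and g(1) = -0.5192 < 0.
Newton iteration, ψ⁰ = 0.3:
  ψ = 0.3000: g = 0.20679, g' = -1.0893 → ψ = 0.4898
  ψ = 0.4898: g = 0.02178, g' = -0.9021 → ψ = 0.5140
  ψ = 0.5140: g = 0.00010, g' = -0.8945 → ψ = 0.5141
Converged at ψ = 0.5141.
Compositions from xᵢ = zᵢ/(1+ψ(Kᵢ−1)), yᵢ = Kᵢxᵢ:
  1: x = 0.1979, y = 0.6529
  2: x = 0.0829, y = 0.0776
  3: x = 0.1592, y = 0.0611
  4: x = 0.5600, y = 0.2083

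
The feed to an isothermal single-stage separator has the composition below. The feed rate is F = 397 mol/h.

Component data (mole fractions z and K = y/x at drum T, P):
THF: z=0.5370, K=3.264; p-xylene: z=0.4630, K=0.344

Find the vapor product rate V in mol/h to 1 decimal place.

Rachford–Rice: g(ψ) = Σ zᵢ(Kᵢ−1)/(1+ψ(Kᵢ−1)) = 0.
Feasibility: ΣzᵢKᵢ = 1.9120, Σzᵢ/Kᵢ = 1.5105 — both > 1, two phases present.
Newton iteration, ψ⁰ = 0.5:
  ψ = 0.5000: g = 0.11827, g' = -1.0468 → ψ = 0.6130
  ψ = 0.6130: g = 0.00115, g' = -1.0401 → ψ = 0.6141
Converged at ψ = 0.6141.
Then V = ψ·F = 0.6141·397 = 243.8 mol/h and L = F − V = 153.2 mol/h.

V = 243.8 mol/h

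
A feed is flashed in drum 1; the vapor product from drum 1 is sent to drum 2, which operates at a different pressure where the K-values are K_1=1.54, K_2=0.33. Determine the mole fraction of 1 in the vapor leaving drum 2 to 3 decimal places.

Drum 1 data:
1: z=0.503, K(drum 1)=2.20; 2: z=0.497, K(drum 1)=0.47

y_1 (drum 2) = 0.853

Drum 1:
Rachford–Rice: g(ψ₁) = Σ zᵢ(Kᵢ−1)/(1+ψ₁(Kᵢ−1)) = 0.
Check two-phase: ΣzᵢKᵢ = 1.340 > 1 and Σzᵢ/Kᵢ = 1.286 > 1, so g(0) = 0.340 > 0 and g(1) = -0.286 < 0.
Binary case is linear: z₁(K₁−1)(1+ψ₁(K₂−1)) + z₂(K₂−1)(1+ψ₁(K₁−1)) = 0
⇒ ψ₁ = [z₁(K₁−1)+z₂(K₂−1)] / [−(K₁−1)(K₂−1)] = 0.3402/0.6360 = 0.535
Drum-1 compositions:
  1: x = 0.306, y = 0.674
  2: x = 0.694, y = 0.326
Drum-2 feed = drum-1 vapor: z₂ = (0.6740, 0.3260).
Drum 2:
Let ψ₂ = V/F and solve Σ zᵢ(Kᵢ−1)/(1+ψ₂(Kᵢ−1)) = 0.
Feasibility: ΣzᵢKᵢ = 1.146, Σzᵢ/Kᵢ = 1.426 — both > 1, two phases present.
Binary case is linear: z₁(K₁−1)(1+ψ₂(K₂−1)) + z₂(K₂−1)(1+ψ₂(K₁−1)) = 0
⇒ ψ₂ = [z₁(K₁−1)+z₂(K₂−1)] / [−(K₁−1)(K₂−1)] = 0.1455/0.3618 = 0.402
  1: x = 0.554, y = 0.853
  2: x = 0.446, y = 0.147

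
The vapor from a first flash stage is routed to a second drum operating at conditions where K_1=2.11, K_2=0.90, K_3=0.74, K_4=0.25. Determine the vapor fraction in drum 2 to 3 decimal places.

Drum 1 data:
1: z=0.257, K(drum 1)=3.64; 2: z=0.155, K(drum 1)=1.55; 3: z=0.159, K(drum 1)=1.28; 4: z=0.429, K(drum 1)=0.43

Drum 1:
Let ψ₁ = V/F and solve Σ zᵢ(Kᵢ−1)/(1+ψ₁(Kᵢ−1)) = 0.
g(0) = ΣzᵢKᵢ − 1 = 0.564 and g(1) = 1 − Σzᵢ/Kᵢ = -0.292, so a root lies in (0, 1).
Newton iteration, ψ₁⁰ = 0.5:
  ψ₁ = 0.500: g = 0.0564, g' = -0.644 → ψ₁ = 0.588
  ψ₁ = 0.588: g = 0.0010, g' = -0.626 → ψ₁ = 0.589
Converged at ψ₁ = 0.589.
Drum-1 compositions:
  1: x = 0.101, y = 0.366
  2: x = 0.117, y = 0.181
  3: x = 0.136, y = 0.175
  4: x = 0.646, y = 0.278
Drum-2 feed = drum-1 vapor: z₂ = (0.3661, 0.1815, 0.1747, 0.2777).
Drum 2:
Rachford–Rice: g(ψ₂) = Σ zᵢ(Kᵢ−1)/(1+ψ₂(Kᵢ−1)) = 0.
Check two-phase: ΣzᵢKᵢ = 1.135 > 1 and Σzᵢ/Kᵢ = 1.722 > 1, so g(0) = 0.135 > 0 and g(1) = -0.722 < 0.
Iterate (Newton) starting at ψ₂ = 0.53:
  ψ₂ = 0.530: g = -0.1617, g' = -0.627 → ψ₂ = 0.272
  ψ₂ = 0.272: g = -0.0171, g' = -0.528 → ψ₂ = 0.240
Converged at ψ₂ = 0.240.
  1: x = 0.289, y = 0.610
  2: x = 0.186, y = 0.167
  3: x = 0.186, y = 0.138
  4: x = 0.339, y = 0.085

V/F (drum 2) = 0.240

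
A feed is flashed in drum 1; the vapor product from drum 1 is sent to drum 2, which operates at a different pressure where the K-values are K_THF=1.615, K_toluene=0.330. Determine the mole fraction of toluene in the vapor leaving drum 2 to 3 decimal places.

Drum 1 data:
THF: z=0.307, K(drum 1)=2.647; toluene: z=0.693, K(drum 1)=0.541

Drum 1:
Material balance + equilibrium reduce to Σ zᵢ(Kᵢ−1)/(1+ψ₁(Kᵢ−1)) = 0.
Feasibility: ΣzᵢKᵢ = 1.188, Σzᵢ/Kᵢ = 1.397 — both > 1, two phases present.
Newton–Raphson from ψ₁ = 0.38:
  ψ₁ = 0.380: g = -0.0743, g' = -0.529 → ψ₁ = 0.240
  ψ₁ = 0.240: g = 0.0052, g' = -0.612 → ψ₁ = 0.248
Converged at ψ₁ = 0.248.
Drum-1 compositions:
  THF: x = 0.218, y = 0.577
  toluene: x = 0.782, y = 0.423
Drum-2 feed = drum-1 vapor: z₂ = (0.5769, 0.4231).
Drum 2:
Rachford–Rice: g(ψ₂) = Σ zᵢ(Kᵢ−1)/(1+ψ₂(Kᵢ−1)) = 0.
Check two-phase: ΣzᵢKᵢ = 1.071 > 1 and Σzᵢ/Kᵢ = 1.639 > 1, so g(0) = 0.071 > 0 and g(1) = -0.639 < 0.
Newton iteration, ψ₂⁰ = 0.48:
  ψ₂ = 0.480: g = -0.1439, g' = -0.543 → ψ₂ = 0.215
  ψ₂ = 0.215: g = -0.0177, g' = -0.429 → ψ₂ = 0.174
  ψ₂ = 0.174: g = -0.0002, g' = -0.421 → ψ₂ = 0.173
Converged at ψ₂ = 0.173.
  THF: x = 0.521, y = 0.842
  toluene: x = 0.479, y = 0.158

y_toluene (drum 2) = 0.158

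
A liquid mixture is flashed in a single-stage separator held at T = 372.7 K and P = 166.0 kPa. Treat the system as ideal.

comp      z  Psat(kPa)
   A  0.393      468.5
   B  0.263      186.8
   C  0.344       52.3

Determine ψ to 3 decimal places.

Raoult's law: Kᵢ = Pᵢˢᵃᵗ/P = Pᵢˢᵃᵗ/166.0.
  K_A = 468.5/166.0 = 2.82229, K_B = 186.8/166.0 = 1.12530, K_C = 52.3/166.0 = 0.31506
Let ψ = V/F and solve Σ zᵢ(Kᵢ−1)/(1+ψ(Kᵢ−1)) = 0.
Check two-phase: ΣzᵢKᵢ = 1.513 > 1 and Σzᵢ/Kᵢ = 1.465 > 1, so g(0) = 0.513 > 0 and g(1) = -0.465 < 0.
Iterate (Newton) starting at ψ = 0.5:
  ψ = 0.500: g = 0.0474, g' = -0.734 → ψ = 0.565
  ψ = 0.565: g = -0.0004, g' = -0.750 → ψ = 0.564
Converged at ψ = 0.564.

ψ = 0.564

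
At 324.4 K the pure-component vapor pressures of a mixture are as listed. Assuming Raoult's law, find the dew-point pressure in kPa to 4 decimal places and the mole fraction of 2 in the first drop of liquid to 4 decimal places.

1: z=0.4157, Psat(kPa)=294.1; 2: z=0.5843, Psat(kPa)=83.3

At the dew point ψ → 1, so Σzᵢ/Kᵢ = 1 with Kᵢ = Pᵢˢᵃᵗ/P ⇒ 1/P = Σzᵢ/Pᵢˢᵃᵗ.
1/P = 0.4157/294.1 + 0.5843/83.3 = 0.0084279 ⇒ P = 118.6539 kPa
xᵢ = zᵢP/Pᵢˢᵃᵗ ⇒ x_2 = 0.5843·118.6539/83.3 = 0.8323

Pdew = 118.6539 kPa, x_2 = 0.8323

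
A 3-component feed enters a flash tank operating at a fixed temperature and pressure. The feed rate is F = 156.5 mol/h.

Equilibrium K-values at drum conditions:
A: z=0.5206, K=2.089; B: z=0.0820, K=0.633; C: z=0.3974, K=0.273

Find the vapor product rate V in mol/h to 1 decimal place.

Newton iteration, V/F⁰ = 0.52:
  V/F = 0.5200: g = -0.13975, g' = -0.8115 → V/F = 0.3478
  V/F = 0.3478: g = -0.00998, g' = -0.7155 → V/F = 0.3338
Converged at V/F = 0.3338.
Then V = V/F·F = 0.3338·156.5 = 52.2 mol/h and L = F − V = 104.3 mol/h.

V = 52.2 mol/h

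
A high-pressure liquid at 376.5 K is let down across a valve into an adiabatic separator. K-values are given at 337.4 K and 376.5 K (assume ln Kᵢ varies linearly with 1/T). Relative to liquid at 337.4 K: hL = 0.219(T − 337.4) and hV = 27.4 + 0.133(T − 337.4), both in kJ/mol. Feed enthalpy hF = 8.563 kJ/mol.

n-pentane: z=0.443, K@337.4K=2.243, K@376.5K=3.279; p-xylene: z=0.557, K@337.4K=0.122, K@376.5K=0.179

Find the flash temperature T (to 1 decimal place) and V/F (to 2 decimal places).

Adiabatic flash: solve Rachford–Rice at each trial T, then check hF = ψ·hV(T) + (1−ψ)·hL(T).
  T = 337.4 K: K = (2.243, 0.122), RR gives ψ = 0.056, H_out = 1.547 kJ/mol
  T = 376.5 K: K = (3.279, 0.179), RR gives ψ = 0.295, H_out = 15.658 kJ/mol
  T = 356.9 K: K = (2.739, 0.149), RR gives ψ = 0.200, H_out = 9.426 kJ/mol
  T = 347.1 K: K = (2.484, 0.135), RR gives ψ = 0.137, H_out = 5.765 kJ/mol
  T = 352.0 K: K = (2.610, 0.142), RR gives ψ = 0.171, H_out = 7.656 kJ/mol
  T = 354.4 K: K = (2.673, 0.146), RR gives ψ = 0.186, H_out = 8.537 kJ/mol
  T = 355.6 K: K = (2.705, 0.147), RR gives ψ = 0.193, H_out = 8.967 kJ/mol
Linear interpolation between T = 354.4 (H_out = 8.537) and T = 355.6 (H_out = 8.967) on hF = 8.563 gives T ≈ 354.5 K, at which ψ = 0.19.

T = 354.5 K, V/F = 0.19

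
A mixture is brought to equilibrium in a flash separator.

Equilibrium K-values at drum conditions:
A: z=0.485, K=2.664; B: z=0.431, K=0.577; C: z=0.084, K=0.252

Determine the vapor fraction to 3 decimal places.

ψ = 0.672

Let ψ = V/F and solve Σ zᵢ(Kᵢ−1)/(1+ψ(Kᵢ−1)) = 0.
Check two-phase: ΣzᵢKᵢ = 1.562 > 1 and Σzᵢ/Kᵢ = 1.262 > 1, so g(0) = 0.562 > 0 and g(1) = -0.262 < 0.
Newton iteration, ψ⁰ = 0.47:
  ψ = 0.470: g = 0.1284, g' = -0.655 → ψ = 0.666
  ψ = 0.666: g = 0.0037, g' = -0.638 → ψ = 0.672
Converged at ψ = 0.672.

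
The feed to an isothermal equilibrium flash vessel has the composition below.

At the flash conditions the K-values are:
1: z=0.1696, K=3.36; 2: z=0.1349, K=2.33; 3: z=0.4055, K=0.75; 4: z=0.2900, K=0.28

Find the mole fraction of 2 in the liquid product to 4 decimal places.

Newton iteration, ψ⁰ = 0.5:
  ψ = 0.5000: g = -0.15075, g' = -0.6850 → ψ = 0.2799
  ψ = 0.2799: g = 0.00126, g' = -0.7344 → ψ = 0.2816
Converged at ψ = 0.2816.
Compositions from xᵢ = zᵢ/(1+ψ(Kᵢ−1)), yᵢ = Kᵢxᵢ:
  1: x = 0.1019, y = 0.3423
  2: x = 0.0981, y = 0.2287
  3: x = 0.4362, y = 0.3272
  4: x = 0.3638, y = 0.1019

x_2 = 0.0981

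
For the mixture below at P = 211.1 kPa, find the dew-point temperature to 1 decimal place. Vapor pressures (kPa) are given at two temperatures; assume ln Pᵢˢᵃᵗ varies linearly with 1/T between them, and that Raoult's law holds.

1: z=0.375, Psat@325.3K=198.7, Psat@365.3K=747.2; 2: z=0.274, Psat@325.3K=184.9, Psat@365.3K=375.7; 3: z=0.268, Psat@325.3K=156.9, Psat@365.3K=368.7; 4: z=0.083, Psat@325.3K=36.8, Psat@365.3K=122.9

Dew-point temperature: Σzᵢ·P/Pᵢˢᵃᵗ(T) = 1. Interpolate ln Pᵢˢᵃᵗ = aᵢ + bᵢ/T.
  T = 325.3 K: ΣzᵢP/Pᵢˢᵃᵗ = 1.5479
  T = 365.3 K: ΣzᵢP/Pᵢˢᵃᵗ = 0.5559
  T = 345.3 K: ΣzᵢP/Pᵢˢᵃᵗ = 0.8938
  T = 335.3 K: ΣzᵢP/Pᵢˢᵃᵗ = 1.1642
  T = 340.3 K: ΣzᵢP/Pᵢˢᵃᵗ = 1.0176
  T = 342.8 K: ΣzᵢP/Pᵢˢᵃᵗ = 0.9531
Interpolating between 340.3 K and 342.8 K gives T ≈ 341.0 K.

T = 341.0 K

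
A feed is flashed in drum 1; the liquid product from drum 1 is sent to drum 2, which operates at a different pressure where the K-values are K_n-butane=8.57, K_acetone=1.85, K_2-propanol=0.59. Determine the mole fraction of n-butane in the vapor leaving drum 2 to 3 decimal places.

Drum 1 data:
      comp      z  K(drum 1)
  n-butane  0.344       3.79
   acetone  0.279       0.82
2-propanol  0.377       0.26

Drum 1:
Newton–Raphson from ψ₁ = 0.69:
  ψ₁ = 0.690: g = -0.2993, g' = -1.187 → ψ₁ = 0.438
  ψ₁ = 0.438: g = -0.0352, g' = -1.005 → ψ₁ = 0.403
Converged at ψ₁ = 0.403.
Drum-1 compositions:
  n-butane: x = 0.162, y = 0.614
  acetone: x = 0.301, y = 0.247
  2-propanol: x = 0.537, y = 0.140
Drum-2 feed = drum-1 liquid: z₂ = (0.1619, 0.3008, 0.5373).
Drum 2:
Iterate (Newton) starting at ψ₂ = 0.32:
  ψ₂ = 0.320: g = 0.3056, g' = -1.046 → ψ₂ = 0.612
  ψ₂ = 0.612: g = 0.0917, g' = -0.547 → ψ₂ = 0.780
  ψ₂ = 0.780: g = 0.0076, g' = -0.469 → ψ₂ = 0.796
Converged at ψ₂ = 0.796.
  n-butane: x = 0.023, y = 0.198
  acetone: x = 0.179, y = 0.332
  2-propanol: x = 0.798, y = 0.471

y_n-butane (drum 2) = 0.198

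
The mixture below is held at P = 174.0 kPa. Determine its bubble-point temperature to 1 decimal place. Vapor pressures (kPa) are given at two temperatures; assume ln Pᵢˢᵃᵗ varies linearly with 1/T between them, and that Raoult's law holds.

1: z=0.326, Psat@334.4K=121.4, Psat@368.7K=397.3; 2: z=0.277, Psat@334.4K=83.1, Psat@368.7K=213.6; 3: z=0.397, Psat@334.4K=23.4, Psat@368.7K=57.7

T = 362.0 K

Bubble-point temperature: ΣzᵢPᵢˢᵃᵗ(T) = P. Interpolate ln Pᵢˢᵃᵗ = aᵢ + bᵢ/T.
  T = 334.4 K: ΣzᵢPᵢˢᵃᵗ = 71.88 kPa
  T = 368.7 K: ΣzᵢPᵢˢᵃᵗ = 211.59 kPa
  T = 351.5 K: ΣzᵢPᵢˢᵃᵗ = 126.17 kPa
  T = 360.1 K: ΣzᵢPᵢˢᵃᵗ = 164.33 kPa
  T = 364.4 K: ΣzᵢPᵢˢᵃᵗ = 186.73 kPa
  T = 362.2 K: ΣzᵢPᵢˢᵃᵗ = 174.98 kPa
Interpolating between 360.1 K and 362.2 K gives T ≈ 362.0 K.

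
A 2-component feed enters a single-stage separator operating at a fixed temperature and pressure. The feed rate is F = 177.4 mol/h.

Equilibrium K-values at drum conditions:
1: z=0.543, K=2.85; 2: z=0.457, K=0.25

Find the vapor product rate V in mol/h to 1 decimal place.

V = 84.6 mol/h

Material balance + equilibrium reduce to Σ zᵢ(Kᵢ−1)/(1+V/F(Kᵢ−1)) = 0.
Feasibility: ΣzᵢKᵢ = 1.662, Σzᵢ/Kᵢ = 2.019 — both > 1, two phases present.
Newton iteration, V/F⁰ = 0.51:
  V/F = 0.510: g = -0.0382, g' = -1.166 → V/F = 0.477
Converged at V/F = 0.477.
Then V = V/F·F = 0.4770·177.4 = 84.6 mol/h and L = F − V = 92.8 mol/h.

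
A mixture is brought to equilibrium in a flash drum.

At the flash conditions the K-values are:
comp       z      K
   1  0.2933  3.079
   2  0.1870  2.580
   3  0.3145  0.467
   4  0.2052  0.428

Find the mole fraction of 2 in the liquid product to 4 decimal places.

x_2 = 0.0962

Material balance + equilibrium reduce to Σ zᵢ(Kᵢ−1)/(1+ψ(Kᵢ−1)) = 0.
g(0) = ΣzᵢKᵢ − 1 = 0.6202 and g(1) = 1 − Σzᵢ/Kᵢ = -0.3206, so a root lies in (0, 1).
Newton–Raphson from ψ = 0.5:
  ψ = 0.5000: g = 0.07112, g' = -0.7482 → ψ = 0.5951
  ψ = 0.5951: g = 0.00143, g' = -0.7232 → ψ = 0.5970
Converged at ψ = 0.5970.
Compositions from xᵢ = zᵢ/(1+ψ(Kᵢ−1)), yᵢ = Kᵢxᵢ:
  1: x = 0.1309, y = 0.4029
  2: x = 0.0962, y = 0.2483
  3: x = 0.4613, y = 0.2154
  4: x = 0.3116, y = 0.1334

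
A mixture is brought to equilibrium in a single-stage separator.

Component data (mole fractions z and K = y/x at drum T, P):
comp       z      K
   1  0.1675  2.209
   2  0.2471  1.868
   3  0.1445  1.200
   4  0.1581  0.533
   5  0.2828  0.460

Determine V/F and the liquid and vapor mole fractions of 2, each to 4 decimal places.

V/F = 0.4914, x_2 = 0.1732, y_2 = 0.3236

Material balance + equilibrium reduce to Σ zᵢ(Kᵢ−1)/(1+V/F(Kᵢ−1)) = 0.
Check two-phase: ΣzᵢKᵢ = 1.2193 > 1 and Σzᵢ/Kᵢ = 1.2399 > 1, so g(0) = 0.2193 > 0 and g(1) = -0.2399 < 0.
Iterate (Newton) starting at V/F = 0.33:
  V/F = 0.3300: g = 0.06548, g' = -0.4130 → V/F = 0.4886
  V/F = 0.4886: g = 0.00115, g' = -0.4034 → V/F = 0.4914
Converged at V/F = 0.4914.
Compositions from xᵢ = zᵢ/(1+V/F(Kᵢ−1)), yᵢ = Kᵢxᵢ:
  1: x = 0.1051, y = 0.2321
  2: x = 0.1732, y = 0.3236
  3: x = 0.1316, y = 0.1579
  4: x = 0.2052, y = 0.1094
  5: x = 0.3850, y = 0.1771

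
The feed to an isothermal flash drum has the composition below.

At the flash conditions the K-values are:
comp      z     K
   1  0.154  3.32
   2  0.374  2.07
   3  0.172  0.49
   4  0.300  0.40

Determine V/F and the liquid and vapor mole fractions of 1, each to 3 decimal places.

Rachford–Rice: g(V/F) = Σ zᵢ(Kᵢ−1)/(1+V/F(Kᵢ−1)) = 0.
Feasibility: ΣzᵢKᵢ = 1.490, Σzᵢ/Kᵢ = 1.328 — both > 1, two phases present.
Newton iteration, V/F⁰ = 0.5:
  V/F = 0.500: g = 0.0512, g' = -0.660 → V/F = 0.578
Converged at V/F = 0.578.
Compositions from xᵢ = zᵢ/(1+V/F(Kᵢ−1)), yᵢ = Kᵢxᵢ:
  1: x = 0.066, y = 0.218
  2: x = 0.231, y = 0.478
  3: x = 0.244, y = 0.119
  4: x = 0.459, y = 0.184

V/F = 0.578, x_1 = 0.066, y_1 = 0.218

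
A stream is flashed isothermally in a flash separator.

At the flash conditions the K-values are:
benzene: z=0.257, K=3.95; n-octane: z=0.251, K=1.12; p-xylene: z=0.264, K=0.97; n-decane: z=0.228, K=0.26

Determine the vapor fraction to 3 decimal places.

Newton iteration, ψ⁰ = 0.33:
  ψ = 0.330: g = 0.1819, g' = -0.796 → ψ = 0.558
  ψ = 0.558: g = 0.0190, g' = -0.685 → ψ = 0.586
Converged at ψ = 0.586.

ψ = 0.586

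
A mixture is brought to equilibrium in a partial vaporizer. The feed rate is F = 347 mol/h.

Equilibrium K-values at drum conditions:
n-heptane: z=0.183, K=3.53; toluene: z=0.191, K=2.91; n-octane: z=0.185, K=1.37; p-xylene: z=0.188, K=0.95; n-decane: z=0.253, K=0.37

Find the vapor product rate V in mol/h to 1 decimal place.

Let ψ = V/F and solve Σ zᵢ(Kᵢ−1)/(1+ψ(Kᵢ−1)) = 0.
g(0) = ΣzᵢKᵢ − 1 = 0.727 and g(1) = 1 − Σzᵢ/Kᵢ = -0.134, so a root lies in (0, 1).
Newton iteration, ψ⁰ = 0.44:
  ψ = 0.440: g = 0.2461, g' = -0.679 → ψ = 0.802
  ψ = 0.802: g = 0.0177, g' = -0.662 → ψ = 0.829
  ψ = 0.829: g = -0.0003, g' = -0.682 → ψ = 0.828
Converged at ψ = 0.828.
Then V = ψ·F = 0.8285·347 = 287.5 mol/h and L = F − V = 59.5 mol/h.

V = 287.5 mol/h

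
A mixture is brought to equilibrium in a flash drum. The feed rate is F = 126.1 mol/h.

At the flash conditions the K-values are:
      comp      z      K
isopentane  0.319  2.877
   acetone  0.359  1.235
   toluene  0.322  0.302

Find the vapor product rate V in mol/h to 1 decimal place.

V = 70.2 mol/h

Rachford–Rice: g(V/F) = Σ zᵢ(Kᵢ−1)/(1+V/F(Kᵢ−1)) = 0.
g(0) = ΣzᵢKᵢ − 1 = 0.458 and g(1) = 1 − Σzᵢ/Kᵢ = -0.468, so a root lies in (0, 1).
Newton–Raphson from V/F = 0.61:
  V/F = 0.610: g = -0.0385, g' = -0.735 → V/F = 0.558
  V/F = 0.558: g = -0.0009, g' = -0.704 → V/F = 0.556
Converged at V/F = 0.556.
Then V = V/F·F = 0.5564·126.1 = 70.2 mol/h and L = F − V = 55.9 mol/h.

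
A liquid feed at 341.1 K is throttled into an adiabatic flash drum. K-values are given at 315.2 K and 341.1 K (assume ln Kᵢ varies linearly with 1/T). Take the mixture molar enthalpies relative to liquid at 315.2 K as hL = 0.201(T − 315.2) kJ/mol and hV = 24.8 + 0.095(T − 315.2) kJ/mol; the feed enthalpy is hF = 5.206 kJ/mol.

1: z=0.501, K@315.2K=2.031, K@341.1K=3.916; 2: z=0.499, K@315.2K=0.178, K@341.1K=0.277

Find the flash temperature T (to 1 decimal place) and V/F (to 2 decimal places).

T = 317.7 K, V/F = 0.19

Adiabatic flash: solve Rachford–Rice at each trial T, then check hF = ψ·hV(T) + (1−ψ)·hL(T).
  T = 315.2 K: K = (2.031, 0.178), RR gives ψ = 0.125, H_out = 3.112 kJ/mol
  T = 341.1 K: K = (3.916, 0.277), RR gives ψ = 0.522, H_out = 16.714 kJ/mol
  T = 328.1 K: K = (2.853, 0.224), RR gives ψ = 0.376, H_out = 11.409 kJ/mol
  T = 321.6 K: K = (2.412, 0.200), RR gives ψ = 0.273, H_out = 7.868 kJ/mol
  T = 318.4 K: K = (2.215, 0.189), RR gives ψ = 0.207, H_out = 5.706 kJ/mol
  T = 316.8 K: K = (2.122, 0.183), RR gives ψ = 0.169, H_out = 4.474 kJ/mol
  T = 317.6 K: K = (2.168, 0.186), RR gives ψ = 0.188, H_out = 5.105 kJ/mol
Linear interpolation between T = 317.6 (H_out = 5.105) and T = 318.4 (H_out = 5.706) on hF = 5.206 gives T ≈ 317.7 K, at which ψ = 0.19.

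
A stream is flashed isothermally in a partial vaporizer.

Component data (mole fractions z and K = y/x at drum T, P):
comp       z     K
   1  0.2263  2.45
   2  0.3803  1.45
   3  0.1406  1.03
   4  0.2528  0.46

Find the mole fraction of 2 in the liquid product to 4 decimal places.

Let β = V/F and solve Σ zᵢ(Kᵢ−1)/(1+β(Kᵢ−1)) = 0.
g(0) = ΣzᵢKᵢ − 1 = 0.3670 and g(1) = 1 − Σzᵢ/Kᵢ = -0.0407, so a root lies in (0, 1).
Newton–Raphson from β = 0.5:
  β = 0.5000: g = 0.14708, g' = -0.3497 → β = 0.9206
  β = 0.9206: g = -0.00582, g' = -0.4174 → β = 0.9067
  β = 0.9067: g = -0.00005, g' = -0.4107 → β = 0.9066
Converged at β = 0.9066.
Compositions from xᵢ = zᵢ/(1+β(Kᵢ−1)), yᵢ = Kᵢxᵢ:
  1: x = 0.0978, y = 0.2395
  2: x = 0.2701, y = 0.3917
  3: x = 0.1369, y = 0.1410
  4: x = 0.4952, y = 0.2278

x_2 = 0.2701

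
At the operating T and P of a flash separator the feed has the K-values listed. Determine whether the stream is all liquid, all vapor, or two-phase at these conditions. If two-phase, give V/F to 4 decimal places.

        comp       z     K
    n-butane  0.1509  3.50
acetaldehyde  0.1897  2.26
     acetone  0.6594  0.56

two-phase, V/F = 0.3919

ΣzᵢKᵢ = 1.3261; Σzᵢ/Kᵢ = 1.3046.
Both exceed 1, so a two-phase solution exists.
Let ψ = V/F and solve Σ zᵢ(Kᵢ−1)/(1+ψ(Kᵢ−1)) = 0.
Newton iteration, ψ⁰ = 0.5:
  ψ = 0.5000: g = -0.05766, g' = -0.5095 → ψ = 0.3868
  ψ = 0.3868: g = 0.00284, g' = -0.5653 → ψ = 0.3918
  ψ = 0.3918: g = 0.00001, g' = -0.5620 → ψ = 0.3919
Converged at ψ = 0.3919.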